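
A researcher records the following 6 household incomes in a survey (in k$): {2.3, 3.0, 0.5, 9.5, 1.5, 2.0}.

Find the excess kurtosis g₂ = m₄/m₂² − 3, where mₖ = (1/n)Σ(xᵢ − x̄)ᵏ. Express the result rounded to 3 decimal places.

x̄ = 3.1333
Σ(xᵢ − x̄)² = 52.1333 ⇒ m₂ = 8.68889
Σ(xᵢ − x̄)⁴ = 1700.3771 ⇒ m₄ = 283.39619
m₂² = 75.49679
g₂ = m₄/m₂² − 3 = 3.75375 − 3 ≈ 0.754

0.754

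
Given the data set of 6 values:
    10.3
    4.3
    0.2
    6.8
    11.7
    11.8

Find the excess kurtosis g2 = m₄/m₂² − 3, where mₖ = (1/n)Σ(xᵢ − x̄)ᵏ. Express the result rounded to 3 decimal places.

-1.109

x̄ = 7.5167
Σ(xᵢ − x̄)² = 107.9883 ⇒ m₂ = 17.99806
Σ(xᵢ − x̄)⁴ = 3676.0558 ⇒ m₄ = 612.67597
m₂² = 323.93000
g2 = m₄/m₂² − 3 = 1.89138 − 3 ≈ -1.109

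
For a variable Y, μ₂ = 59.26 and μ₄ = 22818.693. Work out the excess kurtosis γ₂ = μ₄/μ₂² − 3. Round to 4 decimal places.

μ₂² = 59.26² = 3511.74760
μ₄/μ₂² = 22818.693 / 3511.74760 = 6.49782
γ₂ = 6.49782 − 3 ≈ 3.4978

3.4978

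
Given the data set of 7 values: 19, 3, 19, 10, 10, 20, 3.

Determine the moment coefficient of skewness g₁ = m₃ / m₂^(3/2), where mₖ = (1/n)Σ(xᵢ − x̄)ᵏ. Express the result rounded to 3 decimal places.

x̄ = (19 + 3 + 19 + 10 + 10 + 20 + 3) / 7 = 12.0000
deviations (xᵢ − x̄): 7.0000, -9.0000, 7.0000, -2.0000, -2.0000, 8.0000, -9.0000
Σ(xᵢ − x̄)² = 332.0000 ⇒ m₂ = 332.0000/7 = 47.42857
Σ(xᵢ − x̄)³ = -276.0000 ⇒ m₃ = -276.0000/7 = -39.42857
m₂^(3/2) = 47.42857^(1.5) = 326.63300
g₁ = m₃ / m₂^(3/2) = -39.42857 / 326.63300 ≈ -0.121

-0.121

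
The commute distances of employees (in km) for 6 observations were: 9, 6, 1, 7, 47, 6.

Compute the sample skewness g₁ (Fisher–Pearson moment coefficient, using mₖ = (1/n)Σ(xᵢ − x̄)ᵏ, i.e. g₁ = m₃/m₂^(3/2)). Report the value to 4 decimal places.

1.6896

x̄ = (9 + 6 + 1 + 7 + 47 + 6) / 6 = 12.6667
deviations (xᵢ − x̄): -3.6667, -6.6667, -11.6667, -5.6667, 34.3333, -6.6667
Σ(xᵢ − x̄)² = 1449.3333 ⇒ m₂ = 1449.3333/6 = 241.55556
Σ(xᵢ − x̄)³ = 38059.5556 ⇒ m₃ = 38059.5556/6 = 6343.25926
m₂^(3/2) = 241.55556^(1.5) = 3754.27037
g₁ = m₃ / m₂^(3/2) = 6343.25926 / 3754.27037 ≈ 1.6896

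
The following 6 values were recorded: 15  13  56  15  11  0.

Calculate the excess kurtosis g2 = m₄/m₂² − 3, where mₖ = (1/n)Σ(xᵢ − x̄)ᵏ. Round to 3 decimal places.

x̄ = 18.3333
Σ(xᵢ − x̄)² = 1859.3333 ⇒ m₂ = 309.88889
Σ(xᵢ − x̄)⁴ = 2129849.1111 ⇒ m₄ = 354974.85185
m₂² = 96031.12346
g2 = m₄/m₂² − 3 = 3.69646 − 3 ≈ 0.696

0.696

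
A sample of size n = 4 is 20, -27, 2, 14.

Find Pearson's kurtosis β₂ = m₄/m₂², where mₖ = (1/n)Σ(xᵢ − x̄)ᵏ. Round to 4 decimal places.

1.9858

x̄ = 2.2500
Σ(xᵢ − x̄)² = 1308.7500 ⇒ m₂ = 327.18750
Σ(xᵢ − x̄)⁴ = 850312.8281 ⇒ m₄ = 212578.20703
m₂² = 107051.66016
β₂ = m₄/m₂² = 212578.20703 / 107051.66016 ≈ 1.9858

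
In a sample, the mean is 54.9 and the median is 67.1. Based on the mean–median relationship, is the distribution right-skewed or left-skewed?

mean − median = 54.9 − 67.1 = -12.2
mean < median ⇒ the longer tail is on the left ⇒ left-skewed (negatively skewed).

left-skewed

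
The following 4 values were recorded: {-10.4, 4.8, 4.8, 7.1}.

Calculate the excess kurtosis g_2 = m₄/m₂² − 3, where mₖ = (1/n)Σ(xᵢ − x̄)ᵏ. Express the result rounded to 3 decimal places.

x̄ = 1.5750
Σ(xᵢ − x̄)² = 194.7275 ⇒ m₂ = 48.68188
Σ(xᵢ − x̄)⁴ = 21711.8990 ⇒ m₄ = 5427.97476
m₂² = 2369.92495
g_2 = m₄/m₂² − 3 = 2.29036 − 3 ≈ -0.710

-0.710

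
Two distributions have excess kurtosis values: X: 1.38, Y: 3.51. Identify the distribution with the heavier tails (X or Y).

Y

Higher excess kurtosis ⇒ heavier tails relative to the normal distribution.
1.38 vs 3.51: the larger is 3.51, so Y has heavier tails.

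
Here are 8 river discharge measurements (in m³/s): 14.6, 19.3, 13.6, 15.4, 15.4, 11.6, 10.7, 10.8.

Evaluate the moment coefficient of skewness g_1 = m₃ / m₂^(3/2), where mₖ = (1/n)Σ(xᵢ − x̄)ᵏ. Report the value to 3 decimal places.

x̄ = (14.6 + 19.3 + 13.6 + 15.4 + 15.4 + 11.6 + 10.7 + 10.8) / 8 = 13.9250
deviations (xᵢ − x̄): 0.6750, 5.3750, -0.3250, 1.4750, 1.4750, -2.3250, -3.2250, -3.1250
Σ(xᵢ − x̄)² = 59.3750 ⇒ m₂ = 59.3750/8 = 7.42188
Σ(xᵢ − x̄)³ = 85.3507 ⇒ m₃ = 85.3507/8 = 10.66884
m₂^(3/2) = 7.42188^(1.5) = 20.21950
g_1 = m₃ / m₂^(3/2) = 10.66884 / 20.21950 ≈ 0.528

0.528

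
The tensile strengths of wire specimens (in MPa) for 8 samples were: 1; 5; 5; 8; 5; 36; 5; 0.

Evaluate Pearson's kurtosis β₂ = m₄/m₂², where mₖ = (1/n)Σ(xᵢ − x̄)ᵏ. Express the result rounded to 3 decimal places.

x̄ = 8.1250
Σ(xᵢ − x̄)² = 932.8750 ⇒ m₂ = 116.60938
Σ(xᵢ − x̄)⁴ = 611069.9629 ⇒ m₄ = 76383.74536
m₂² = 13597.74634
β₂ = m₄/m₂² = 76383.74536 / 13597.74634 ≈ 5.617

5.617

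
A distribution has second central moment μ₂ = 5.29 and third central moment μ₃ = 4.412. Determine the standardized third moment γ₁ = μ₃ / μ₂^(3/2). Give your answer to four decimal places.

0.3626

σ = √μ₂ = √5.29 = 2.30000
σ³ = μ₂^(3/2) = 12.16700
γ₁ = μ₃/σ³ = 4.412 / 12.16700 ≈ 0.3626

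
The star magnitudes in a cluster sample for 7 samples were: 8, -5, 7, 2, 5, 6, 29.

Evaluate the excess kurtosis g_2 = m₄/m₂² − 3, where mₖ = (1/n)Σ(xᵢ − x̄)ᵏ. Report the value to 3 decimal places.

x̄ = 7.4286
Σ(xᵢ − x̄)² = 657.7143 ⇒ m₂ = 93.95918
Σ(xᵢ − x̄)⁴ = 241297.1079 ⇒ m₄ = 34471.01541
m₂² = 8828.32820
g_2 = m₄/m₂² − 3 = 3.90459 − 3 ≈ 0.905

0.905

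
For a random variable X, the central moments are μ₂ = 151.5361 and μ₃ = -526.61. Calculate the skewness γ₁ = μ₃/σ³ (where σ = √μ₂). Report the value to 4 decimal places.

-0.2823

σ = √μ₂ = √151.5361 = 12.31000
σ³ = μ₂^(3/2) = 1865.40939
γ₁ = μ₃/σ³ = -526.61 / 1865.40939 ≈ -0.2823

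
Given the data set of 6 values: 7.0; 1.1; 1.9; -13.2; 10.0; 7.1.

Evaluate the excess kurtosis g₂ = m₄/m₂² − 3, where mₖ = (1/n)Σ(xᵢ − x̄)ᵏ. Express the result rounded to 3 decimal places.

0.126

x̄ = 2.3167
Σ(xᵢ − x̄)² = 346.2683 ⇒ m₂ = 57.71139
Σ(xᵢ − x̄)⁴ = 62460.5005 ⇒ m₄ = 10410.08342
m₂² = 3330.60441
g₂ = m₄/m₂² − 3 = 3.12558 − 3 ≈ 0.126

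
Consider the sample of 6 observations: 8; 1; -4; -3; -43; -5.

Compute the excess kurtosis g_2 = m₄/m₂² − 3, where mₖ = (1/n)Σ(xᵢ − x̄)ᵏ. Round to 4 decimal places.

x̄ = -7.6667
Σ(xᵢ − x̄)² = 1611.3333 ⇒ m₂ = 268.55556
Σ(xᵢ − x̄)⁴ = 1625203.7778 ⇒ m₄ = 270867.29630
m₂² = 72122.08642
g_2 = m₄/m₂² − 3 = 3.75568 − 3 ≈ 0.7557

0.7557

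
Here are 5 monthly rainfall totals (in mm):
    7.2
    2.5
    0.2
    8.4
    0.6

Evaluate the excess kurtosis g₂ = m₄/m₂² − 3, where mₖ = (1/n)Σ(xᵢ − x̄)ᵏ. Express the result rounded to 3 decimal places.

x̄ = 3.7800
Σ(xᵢ − x̄)² = 57.6080 ⇒ m₂ = 11.52160
Σ(xᵢ − x̄)⁴ = 861.5943 ⇒ m₄ = 172.31886
m₂² = 132.74727
g₂ = m₄/m₂² − 3 = 1.29810 − 3 ≈ -1.702

-1.702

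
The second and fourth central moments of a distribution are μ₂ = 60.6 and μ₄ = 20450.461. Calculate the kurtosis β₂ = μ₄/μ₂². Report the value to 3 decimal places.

5.569

μ₂² = 60.6² = 3672.36000
μ₄/μ₂² = 20450.461 / 3672.36000 = 5.56875
β₂ ≈ 5.569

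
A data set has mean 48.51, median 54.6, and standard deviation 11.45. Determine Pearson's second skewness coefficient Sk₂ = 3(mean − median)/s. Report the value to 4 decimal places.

Sk₂ = 3(48.51 − 54.6) / 11.45 = 3 × -6.0900 / 11.45
    = -18.2700 / 11.45 ≈ -1.5956

-1.5956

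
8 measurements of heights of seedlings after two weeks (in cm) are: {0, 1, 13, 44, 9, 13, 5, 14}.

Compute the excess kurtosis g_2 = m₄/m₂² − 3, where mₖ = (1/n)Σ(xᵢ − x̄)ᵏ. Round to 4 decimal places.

x̄ = 12.3750
Σ(xᵢ − x̄)² = 1351.8750 ⇒ m₂ = 168.98438
Σ(xᵢ − x̄)⁴ = 1043570.6191 ⇒ m₄ = 130446.32739
m₂² = 28555.71899
g_2 = m₄/m₂² − 3 = 4.56813 − 3 ≈ 1.5681

1.5681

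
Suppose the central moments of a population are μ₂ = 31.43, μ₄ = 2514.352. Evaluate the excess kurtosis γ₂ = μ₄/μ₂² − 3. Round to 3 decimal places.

μ₂² = 31.43² = 987.84490
μ₄/μ₂² = 2514.352 / 987.84490 = 2.54529
γ₂ = 2.54529 − 3 ≈ -0.455

-0.455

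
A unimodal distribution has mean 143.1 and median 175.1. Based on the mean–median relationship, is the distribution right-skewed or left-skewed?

left-skewed

mean − median = 143.1 − 175.1 = -32.0
mean < median ⇒ the longer tail is on the left ⇒ left-skewed (negatively skewed).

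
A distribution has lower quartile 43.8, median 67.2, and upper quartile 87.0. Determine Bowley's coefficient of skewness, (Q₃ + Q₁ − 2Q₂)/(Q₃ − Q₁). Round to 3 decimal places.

numerator: Q₃ + Q₁ − 2Q₂ = 87.0 + 43.8 − 2×67.2 = -3.6000
denominator: Q₃ − Q₁ = 87.0 − 43.8 = 43.2000
Bowley skewness = -3.6000 / 43.2000 ≈ -0.083

-0.083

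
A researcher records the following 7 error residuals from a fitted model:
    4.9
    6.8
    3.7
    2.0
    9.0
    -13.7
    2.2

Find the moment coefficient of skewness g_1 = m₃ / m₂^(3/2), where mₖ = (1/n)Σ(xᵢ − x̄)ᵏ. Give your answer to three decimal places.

-1.553

x̄ = (4.9 + 6.8 + 3.7 + 2.0 + 9.0 - 13.7 + 2.2) / 7 = 2.1286
deviations (xᵢ − x̄): 2.7714, 4.6714, 1.5714, -0.1286, 6.8714, -15.8286, 0.0714
Σ(xᵢ − x̄)² = 329.7543 ⇒ m₂ = 329.7543/7 = 47.10776
Σ(xᵢ − x̄)³ = -3514.1968 ⇒ m₃ = -3514.1968/7 = -502.02812
m₂^(3/2) = 47.10776^(1.5) = 323.32450
g_1 = m₃ / m₂^(3/2) = -502.02812 / 323.32450 ≈ -1.553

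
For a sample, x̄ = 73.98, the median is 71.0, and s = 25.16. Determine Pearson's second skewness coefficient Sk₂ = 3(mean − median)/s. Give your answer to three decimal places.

Sk₂ = 3(73.98 − 71.0) / 25.16 = 3 × 2.9800 / 25.16
    = 8.9400 / 25.16 ≈ 0.355

0.355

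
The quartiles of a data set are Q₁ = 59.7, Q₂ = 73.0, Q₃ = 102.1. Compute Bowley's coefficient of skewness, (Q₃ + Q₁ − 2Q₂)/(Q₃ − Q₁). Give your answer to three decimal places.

0.373

numerator: Q₃ + Q₁ − 2Q₂ = 102.1 + 59.7 − 2×73.0 = 15.8000
denominator: Q₃ − Q₁ = 102.1 − 59.7 = 42.4000
Bowley skewness = 15.8000 / 42.4000 ≈ 0.373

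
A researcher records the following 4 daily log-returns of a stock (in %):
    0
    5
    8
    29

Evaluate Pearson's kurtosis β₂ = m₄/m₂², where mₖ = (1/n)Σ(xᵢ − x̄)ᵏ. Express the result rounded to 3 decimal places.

2.179

x̄ = 10.5000
Σ(xᵢ − x̄)² = 489.0000 ⇒ m₂ = 122.25000
Σ(xᵢ − x̄)⁴ = 130244.2500 ⇒ m₄ = 32561.06250
m₂² = 14945.06250
β₂ = m₄/m₂² = 32561.06250 / 14945.06250 ≈ 2.179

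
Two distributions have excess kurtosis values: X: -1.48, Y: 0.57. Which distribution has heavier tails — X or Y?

Higher excess kurtosis ⇒ heavier tails relative to the normal distribution.
-1.48 vs 0.57: the larger is 0.57, so Y has heavier tails. (Y is leptokurtic — heavier-than-normal tails; the other is platykurtic.)

Y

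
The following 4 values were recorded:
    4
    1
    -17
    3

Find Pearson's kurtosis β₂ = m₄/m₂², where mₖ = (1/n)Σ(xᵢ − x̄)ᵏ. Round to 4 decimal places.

x̄ = -2.2500
Σ(xᵢ − x̄)² = 294.7500 ⇒ m₂ = 73.68750
Σ(xᵢ − x̄)⁴ = 49730.5781 ⇒ m₄ = 12432.64453
m₂² = 5429.84766
β₂ = m₄/m₂² = 12432.64453 / 5429.84766 ≈ 2.2897

2.2897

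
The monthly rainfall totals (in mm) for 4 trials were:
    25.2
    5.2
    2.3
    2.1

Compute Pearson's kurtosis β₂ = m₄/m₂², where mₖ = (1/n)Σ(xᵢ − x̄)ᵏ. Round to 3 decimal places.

x̄ = 8.7000
Σ(xᵢ − x̄)² = 369.0200 ⇒ m₂ = 92.25500
Σ(xᵢ − x̄)⁴ = 77845.3202 ⇒ m₄ = 19461.33005
m₂² = 8510.98503
β₂ = m₄/m₂² = 19461.33005 / 8510.98503 ≈ 2.287

2.287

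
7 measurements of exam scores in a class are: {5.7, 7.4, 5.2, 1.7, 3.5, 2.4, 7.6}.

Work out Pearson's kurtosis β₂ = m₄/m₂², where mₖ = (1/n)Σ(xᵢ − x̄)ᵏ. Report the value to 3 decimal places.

1.551

x̄ = 4.7857
Σ(xᵢ − x̄)² = 32.6286 ⇒ m₂ = 4.66122
Σ(xᵢ − x̄)⁴ = 235.9569 ⇒ m₄ = 33.70813
m₂² = 21.72701
β₂ = m₄/m₂² = 33.70813 / 21.72701 ≈ 1.551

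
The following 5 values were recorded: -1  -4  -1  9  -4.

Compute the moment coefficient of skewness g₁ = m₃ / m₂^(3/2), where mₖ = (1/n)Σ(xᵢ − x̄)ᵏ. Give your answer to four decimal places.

x̄ = (-1 - 4 - 1 + 9 - 4) / 5 = -0.2000
deviations (xᵢ − x̄): -0.8000, -3.8000, -0.8000, 9.2000, -3.8000
Σ(xᵢ − x̄)² = 114.8000 ⇒ m₂ = 114.8000/5 = 22.96000
Σ(xᵢ − x̄)³ = 667.9200 ⇒ m₃ = 667.9200/5 = 133.58400
m₂^(3/2) = 22.96000^(1.5) = 110.01650
g₁ = m₃ / m₂^(3/2) = 133.58400 / 110.01650 ≈ 1.2142

1.2142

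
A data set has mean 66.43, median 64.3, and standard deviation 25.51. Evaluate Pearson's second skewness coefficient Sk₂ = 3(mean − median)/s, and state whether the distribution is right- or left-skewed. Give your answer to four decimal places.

0.2505, right-skewed

Sk₂ = 3(66.43 − 64.3) / 25.51 = 3 × 2.1300 / 25.51
    = 6.3900 / 25.51 ≈ 0.2505
Sk₂ > 0 ⇒ mean > median ⇒ right-skewed (positive skew).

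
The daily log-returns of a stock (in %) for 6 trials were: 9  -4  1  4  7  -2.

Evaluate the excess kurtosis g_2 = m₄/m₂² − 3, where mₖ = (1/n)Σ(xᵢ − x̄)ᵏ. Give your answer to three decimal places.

-1.426

x̄ = 2.5000
Σ(xᵢ − x̄)² = 129.5000 ⇒ m₂ = 21.58333
Σ(xᵢ − x̄)⁴ = 4400.3750 ⇒ m₄ = 733.39583
m₂² = 465.84028
g_2 = m₄/m₂² − 3 = 1.57435 − 3 ≈ -1.426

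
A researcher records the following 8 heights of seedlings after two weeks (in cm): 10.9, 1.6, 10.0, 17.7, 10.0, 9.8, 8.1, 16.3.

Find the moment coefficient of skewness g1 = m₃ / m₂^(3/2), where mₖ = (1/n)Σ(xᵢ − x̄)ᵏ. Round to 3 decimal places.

x̄ = (10.9 + 1.6 + 10.0 + 17.7 + 10.0 + 9.8 + 8.1 + 16.3) / 8 = 10.5500
deviations (xᵢ − x̄): 0.3500, -8.9500, -0.5500, 7.1500, -0.5500, -0.7500, -2.4500, 5.7500
Σ(xᵢ − x̄)² = 171.5800 ⇒ m₂ = 171.5800/8 = 21.44750
Σ(xᵢ − x̄)³ = -176.7000 ⇒ m₃ = -176.7000/8 = -22.08750
m₂^(3/2) = 21.44750^(1.5) = 99.32647
g1 = m₃ / m₂^(3/2) = -22.08750 / 99.32647 ≈ -0.222

-0.222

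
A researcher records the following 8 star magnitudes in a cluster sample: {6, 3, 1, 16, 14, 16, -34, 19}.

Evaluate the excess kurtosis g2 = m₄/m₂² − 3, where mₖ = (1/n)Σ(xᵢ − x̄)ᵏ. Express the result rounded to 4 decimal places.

x̄ = 5.1250
Σ(xᵢ − x̄)² = 2060.8750 ⇒ m₂ = 257.60938
Σ(xᵢ − x̄)⁴ = 2414793.7129 ⇒ m₄ = 301849.21411
m₂² = 66362.59009
g2 = m₄/m₂² − 3 = 4.54848 − 3 ≈ 1.5485

1.5485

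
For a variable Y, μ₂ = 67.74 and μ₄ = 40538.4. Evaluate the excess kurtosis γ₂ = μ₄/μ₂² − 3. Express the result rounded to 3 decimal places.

5.834

μ₂² = 67.74² = 4588.70760
μ₄/μ₂² = 40538.4 / 4588.70760 = 8.83438
γ₂ = 8.83438 − 3 ≈ 5.834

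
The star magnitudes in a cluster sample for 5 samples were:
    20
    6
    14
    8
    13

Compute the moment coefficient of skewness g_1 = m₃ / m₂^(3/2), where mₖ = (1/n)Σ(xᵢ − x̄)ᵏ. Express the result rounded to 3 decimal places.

0.284

x̄ = (20 + 6 + 14 + 8 + 13) / 5 = 12.2000
deviations (xᵢ − x̄): 7.8000, -6.2000, 1.8000, -4.2000, 0.8000
Σ(xᵢ − x̄)² = 120.8000 ⇒ m₂ = 120.8000/5 = 24.16000
Σ(xᵢ − x̄)³ = 168.4800 ⇒ m₃ = 168.4800/5 = 33.69600
m₂^(3/2) = 24.16000^(1.5) = 118.75322
g_1 = m₃ / m₂^(3/2) = 33.69600 / 118.75322 ≈ 0.284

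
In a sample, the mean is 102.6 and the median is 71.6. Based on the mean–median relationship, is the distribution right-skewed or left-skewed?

mean − median = 102.6 − 71.6 = 31.0
mean > median ⇒ the longer tail is on the right ⇒ right-skewed (positively skewed).

right-skewed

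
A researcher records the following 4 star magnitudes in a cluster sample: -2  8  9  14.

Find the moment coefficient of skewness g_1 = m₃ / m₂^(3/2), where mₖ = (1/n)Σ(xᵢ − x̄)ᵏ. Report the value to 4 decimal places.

-0.6113

x̄ = (-2 + 8 + 9 + 14) / 4 = 7.2500
deviations (xᵢ − x̄): -9.2500, 0.7500, 1.7500, 6.7500
Σ(xᵢ − x̄)² = 134.7500 ⇒ m₂ = 134.7500/4 = 33.68750
Σ(xᵢ − x̄)³ = -478.1250 ⇒ m₃ = -478.1250/4 = -119.53125
m₂^(3/2) = 33.68750^(1.5) = 195.52540
g_1 = m₃ / m₂^(3/2) = -119.53125 / 195.52540 ≈ -0.6113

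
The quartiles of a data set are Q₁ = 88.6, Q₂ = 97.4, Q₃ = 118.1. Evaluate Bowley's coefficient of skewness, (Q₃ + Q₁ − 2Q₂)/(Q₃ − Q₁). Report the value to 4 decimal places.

0.4034

numerator: Q₃ + Q₁ − 2Q₂ = 118.1 + 88.6 − 2×97.4 = 11.9000
denominator: Q₃ − Q₁ = 118.1 − 88.6 = 29.5000
Bowley skewness = 11.9000 / 29.5000 ≈ 0.4034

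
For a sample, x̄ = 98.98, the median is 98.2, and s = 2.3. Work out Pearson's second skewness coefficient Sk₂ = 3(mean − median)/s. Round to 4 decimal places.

Sk₂ = 3(98.98 − 98.2) / 2.3 = 3 × 0.7800 / 2.3
    = 2.3400 / 2.3 ≈ 1.0174

1.0174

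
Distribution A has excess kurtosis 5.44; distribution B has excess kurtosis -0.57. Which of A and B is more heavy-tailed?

A

Higher excess kurtosis ⇒ heavier tails relative to the normal distribution.
5.44 vs -0.57: the larger is 5.44, so A has heavier tails. (A is leptokurtic — heavier-than-normal tails; the other is platykurtic.)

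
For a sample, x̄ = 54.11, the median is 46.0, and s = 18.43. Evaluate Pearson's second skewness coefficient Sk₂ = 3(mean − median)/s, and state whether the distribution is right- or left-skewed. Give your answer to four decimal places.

1.3201, right-skewed

Sk₂ = 3(54.11 − 46.0) / 18.43 = 3 × 8.1100 / 18.43
    = 24.3300 / 18.43 ≈ 1.3201
Sk₂ > 0 ⇒ mean > median ⇒ right-skewed (positive skew).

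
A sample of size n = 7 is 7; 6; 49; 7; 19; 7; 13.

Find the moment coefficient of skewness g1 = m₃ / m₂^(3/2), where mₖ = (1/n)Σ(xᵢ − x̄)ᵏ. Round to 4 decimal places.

x̄ = (7 + 6 + 49 + 7 + 19 + 7 + 13) / 7 = 15.4286
deviations (xᵢ − x̄): -8.4286, -9.4286, 33.5714, -8.4286, 3.5714, -8.4286, -2.4286
Σ(xᵢ − x̄)² = 1447.7143 ⇒ m₂ = 1447.7143/7 = 206.81633
Σ(xᵢ − x̄)³ = 35233.1020 ⇒ m₃ = 35233.1020/7 = 5033.30029
m₂^(3/2) = 206.81633^(1.5) = 2974.24835
g1 = m₃ / m₂^(3/2) = 5033.30029 / 2974.24835 ≈ 1.6923

1.6923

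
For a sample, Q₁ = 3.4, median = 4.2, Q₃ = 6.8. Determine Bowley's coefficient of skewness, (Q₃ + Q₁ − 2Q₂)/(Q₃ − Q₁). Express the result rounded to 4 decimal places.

numerator: Q₃ + Q₁ − 2Q₂ = 6.8 + 3.4 − 2×4.2 = 1.8000
denominator: Q₃ − Q₁ = 6.8 − 3.4 = 3.4000
Bowley skewness = 1.8000 / 3.4000 ≈ 0.5294

0.5294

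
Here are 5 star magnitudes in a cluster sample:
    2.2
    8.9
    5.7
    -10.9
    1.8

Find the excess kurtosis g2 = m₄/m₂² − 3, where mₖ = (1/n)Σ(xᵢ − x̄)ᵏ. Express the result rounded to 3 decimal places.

-0.356

x̄ = 1.5400
Σ(xᵢ − x̄)² = 226.7320 ⇒ m₂ = 45.34640
Σ(xᵢ − x̄)⁴ = 27182.7004 ⇒ m₄ = 5436.54008
m₂² = 2056.29599
g2 = m₄/m₂² − 3 = 2.64385 − 3 ≈ -0.356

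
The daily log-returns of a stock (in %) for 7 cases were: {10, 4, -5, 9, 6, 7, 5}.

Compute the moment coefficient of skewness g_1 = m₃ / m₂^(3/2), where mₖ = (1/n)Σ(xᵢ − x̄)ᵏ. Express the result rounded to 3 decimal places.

x̄ = (10 + 4 - 5 + 9 + 6 + 7 + 5) / 7 = 5.1429
deviations (xᵢ − x̄): 4.8571, -1.1429, -10.1429, 3.8571, 0.8571, 1.8571, -0.1429
Σ(xᵢ − x̄)² = 146.8571 ⇒ m₂ = 146.8571/7 = 20.97959
Σ(xᵢ − x̄)³ = -865.9592 ⇒ m₃ = -865.9592/7 = -123.70845
m₂^(3/2) = 20.97959^(1.5) = 96.09384
g_1 = m₃ / m₂^(3/2) = -123.70845 / 96.09384 ≈ -1.287

-1.287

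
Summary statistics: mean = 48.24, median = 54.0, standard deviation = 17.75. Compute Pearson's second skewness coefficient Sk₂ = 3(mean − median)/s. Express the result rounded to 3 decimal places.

Sk₂ = 3(48.24 − 54.0) / 17.75 = 3 × -5.7600 / 17.75
    = -17.2800 / 17.75 ≈ -0.974

-0.974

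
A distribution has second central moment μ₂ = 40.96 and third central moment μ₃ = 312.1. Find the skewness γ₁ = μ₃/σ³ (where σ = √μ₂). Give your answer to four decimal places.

σ = √μ₂ = √40.96 = 6.40000
σ³ = μ₂^(3/2) = 262.14400
γ₁ = μ₃/σ³ = 312.1 / 262.14400 ≈ 1.1906

1.1906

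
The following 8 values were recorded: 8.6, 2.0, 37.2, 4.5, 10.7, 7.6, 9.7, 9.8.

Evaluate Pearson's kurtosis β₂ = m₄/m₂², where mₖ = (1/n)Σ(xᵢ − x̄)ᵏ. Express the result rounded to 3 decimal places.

x̄ = 11.2625
Σ(xᵢ − x̄)² = 829.6788 ⇒ m₂ = 103.70984
Σ(xᵢ − x̄)⁴ = 462290.5952 ⇒ m₄ = 57786.32440
m₂² = 10755.73169
β₂ = m₄/m₂² = 57786.32440 / 10755.73169 ≈ 5.373

5.373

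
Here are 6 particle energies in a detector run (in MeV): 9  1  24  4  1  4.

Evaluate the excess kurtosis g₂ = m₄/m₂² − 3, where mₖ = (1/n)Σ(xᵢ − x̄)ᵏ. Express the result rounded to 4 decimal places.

x̄ = 7.1667
Σ(xᵢ − x̄)² = 382.8333 ⇒ m₂ = 63.80556
Σ(xᵢ − x̄)⁴ = 83398.1528 ⇒ m₄ = 13899.69213
m₂² = 4071.14892
g₂ = m₄/m₂² − 3 = 3.41419 − 3 ≈ 0.4142

0.4142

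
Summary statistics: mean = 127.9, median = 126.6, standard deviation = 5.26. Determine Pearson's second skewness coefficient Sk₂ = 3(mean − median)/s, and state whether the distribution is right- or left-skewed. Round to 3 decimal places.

0.741, right-skewed

Sk₂ = 3(127.9 − 126.6) / 5.26 = 3 × 1.3000 / 5.26
    = 3.9000 / 5.26 ≈ 0.741
Sk₂ > 0 ⇒ mean > median ⇒ right-skewed (positive skew).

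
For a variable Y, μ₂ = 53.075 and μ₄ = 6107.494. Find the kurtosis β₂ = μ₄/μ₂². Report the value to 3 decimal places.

μ₂² = 53.075² = 2816.95563
μ₄/μ₂² = 6107.494 / 2816.95563 = 2.16812
β₂ ≈ 2.168

2.168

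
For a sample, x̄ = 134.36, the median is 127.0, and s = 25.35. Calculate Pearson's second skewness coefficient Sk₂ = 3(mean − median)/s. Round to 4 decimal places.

0.8710

Sk₂ = 3(134.36 − 127.0) / 25.35 = 3 × 7.3600 / 25.35
    = 22.0800 / 25.35 ≈ 0.8710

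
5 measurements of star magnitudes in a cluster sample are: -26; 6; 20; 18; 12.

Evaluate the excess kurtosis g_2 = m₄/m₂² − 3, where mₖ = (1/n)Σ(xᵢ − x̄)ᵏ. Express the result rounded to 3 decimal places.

x̄ = 6.0000
Σ(xᵢ − x̄)² = 1400.0000 ⇒ m₂ = 280.00000
Σ(xᵢ − x̄)⁴ = 1109024.0000 ⇒ m₄ = 221804.80000
m₂² = 78400.00000
g_2 = m₄/m₂² − 3 = 2.82914 − 3 ≈ -0.171

-0.171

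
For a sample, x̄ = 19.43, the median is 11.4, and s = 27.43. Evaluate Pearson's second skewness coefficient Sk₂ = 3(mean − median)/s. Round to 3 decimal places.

0.878

Sk₂ = 3(19.43 − 11.4) / 27.43 = 3 × 8.0300 / 27.43
    = 24.0900 / 27.43 ≈ 0.878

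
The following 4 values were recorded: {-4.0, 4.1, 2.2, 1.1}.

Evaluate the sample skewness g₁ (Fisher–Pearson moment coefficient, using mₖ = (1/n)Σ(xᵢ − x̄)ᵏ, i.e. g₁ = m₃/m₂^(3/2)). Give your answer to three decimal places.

x̄ = (-4.0 + 4.1 + 2.2 + 1.1) / 4 = 0.8500
deviations (xᵢ − x̄): -4.8500, 3.2500, 1.3500, 0.2500
Σ(xᵢ − x̄)² = 35.9700 ⇒ m₂ = 35.9700/4 = 8.99250
Σ(xᵢ − x̄)³ = -77.2800 ⇒ m₃ = -77.2800/4 = -19.32000
m₂^(3/2) = 8.99250^(1.5) = 26.96626
g₁ = m₃ / m₂^(3/2) = -19.32000 / 26.96626 ≈ -0.716

-0.716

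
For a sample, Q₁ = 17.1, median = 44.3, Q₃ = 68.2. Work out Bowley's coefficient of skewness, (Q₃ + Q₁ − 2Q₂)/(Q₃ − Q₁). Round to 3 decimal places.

-0.065

numerator: Q₃ + Q₁ − 2Q₂ = 68.2 + 17.1 − 2×44.3 = -3.3000
denominator: Q₃ − Q₁ = 68.2 − 17.1 = 51.1000
Bowley skewness = -3.3000 / 51.1000 ≈ -0.065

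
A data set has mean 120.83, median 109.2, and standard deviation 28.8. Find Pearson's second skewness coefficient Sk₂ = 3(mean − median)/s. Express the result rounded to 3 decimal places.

1.211

Sk₂ = 3(120.83 − 109.2) / 28.8 = 3 × 11.6300 / 28.8
    = 34.8900 / 28.8 ≈ 1.211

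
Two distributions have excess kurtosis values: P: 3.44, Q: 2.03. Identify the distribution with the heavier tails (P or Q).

P

Higher excess kurtosis ⇒ heavier tails relative to the normal distribution.
3.44 vs 2.03: the larger is 3.44, so P has heavier tails.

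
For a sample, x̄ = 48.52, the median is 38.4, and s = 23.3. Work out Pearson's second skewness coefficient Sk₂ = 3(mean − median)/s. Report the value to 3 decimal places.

Sk₂ = 3(48.52 − 38.4) / 23.3 = 3 × 10.1200 / 23.3
    = 30.3600 / 23.3 ≈ 1.303

1.303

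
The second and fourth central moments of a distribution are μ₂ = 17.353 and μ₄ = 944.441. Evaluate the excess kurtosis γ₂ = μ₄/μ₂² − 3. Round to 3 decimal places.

0.136

μ₂² = 17.353² = 301.12661
μ₄/μ₂² = 944.441 / 301.12661 = 3.13636
γ₂ = 3.13636 − 3 ≈ 0.136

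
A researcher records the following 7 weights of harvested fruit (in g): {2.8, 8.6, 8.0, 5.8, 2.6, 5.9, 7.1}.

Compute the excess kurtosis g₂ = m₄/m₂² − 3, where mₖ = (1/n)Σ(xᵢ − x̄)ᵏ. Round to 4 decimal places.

-1.2863

x̄ = 5.8286
Σ(xᵢ − x̄)² = 33.6143 ⇒ m₂ = 4.80204
Σ(xᵢ − x̄)⁴ = 276.6234 ⇒ m₄ = 39.51762
m₂² = 23.05960
g₂ = m₄/m₂² − 3 = 1.71372 − 3 ≈ -1.2863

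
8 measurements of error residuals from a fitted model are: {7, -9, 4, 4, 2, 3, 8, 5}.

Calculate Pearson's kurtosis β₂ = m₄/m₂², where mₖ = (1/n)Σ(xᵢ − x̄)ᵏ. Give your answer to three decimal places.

4.695

x̄ = 3.0000
Σ(xᵢ − x̄)² = 192.0000 ⇒ m₂ = 24.00000
Σ(xᵢ − x̄)⁴ = 21636.0000 ⇒ m₄ = 2704.50000
m₂² = 576.00000
β₂ = m₄/m₂² = 2704.50000 / 576.00000 ≈ 4.695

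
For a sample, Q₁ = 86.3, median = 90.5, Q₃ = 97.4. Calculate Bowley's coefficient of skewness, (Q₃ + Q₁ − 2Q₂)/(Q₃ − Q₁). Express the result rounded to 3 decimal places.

numerator: Q₃ + Q₁ − 2Q₂ = 97.4 + 86.3 − 2×90.5 = 2.7000
denominator: Q₃ − Q₁ = 97.4 − 86.3 = 11.1000
Bowley skewness = 2.7000 / 11.1000 ≈ 0.243

0.243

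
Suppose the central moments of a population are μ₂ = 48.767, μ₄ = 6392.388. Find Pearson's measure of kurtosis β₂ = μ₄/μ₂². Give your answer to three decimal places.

μ₂² = 48.767² = 2378.22029
μ₄/μ₂² = 6392.388 / 2378.22029 = 2.68789
β₂ ≈ 2.688

2.688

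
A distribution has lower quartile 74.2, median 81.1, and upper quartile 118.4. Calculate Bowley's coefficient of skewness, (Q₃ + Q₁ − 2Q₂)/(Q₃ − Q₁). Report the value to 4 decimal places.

numerator: Q₃ + Q₁ − 2Q₂ = 118.4 + 74.2 − 2×81.1 = 30.4000
denominator: Q₃ − Q₁ = 118.4 − 74.2 = 44.2000
Bowley skewness = 30.4000 / 44.2000 ≈ 0.6878

0.6878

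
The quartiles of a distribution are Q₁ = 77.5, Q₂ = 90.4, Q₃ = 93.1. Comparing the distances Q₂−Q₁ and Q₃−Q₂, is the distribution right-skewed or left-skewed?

Q₂ − Q₁ = 12.9;  Q₃ − Q₂ = 2.7
Q₂ − Q₁ > Q₃ − Q₂ ⇒ the lower half is more spread out ⇒ left-skewed.

left-skewed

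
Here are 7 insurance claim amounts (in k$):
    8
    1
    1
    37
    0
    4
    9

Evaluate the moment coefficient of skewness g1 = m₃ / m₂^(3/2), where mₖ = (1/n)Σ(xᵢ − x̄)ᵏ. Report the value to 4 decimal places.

1.7424

x̄ = (8 + 1 + 1 + 37 + 0 + 4 + 9) / 7 = 8.5714
deviations (xᵢ − x̄): -0.5714, -7.5714, -7.5714, 28.4286, -8.5714, -4.5714, 0.4286
Σ(xᵢ − x̄)² = 1017.7143 ⇒ m₂ = 1017.7143/7 = 145.38776
Σ(xᵢ − x̄)³ = 21382.0408 ⇒ m₃ = 21382.0408/7 = 3054.57726
m₂^(3/2) = 145.38776^(1.5) = 1753.03968
g1 = m₃ / m₂^(3/2) = 3054.57726 / 1753.03968 ≈ 1.7424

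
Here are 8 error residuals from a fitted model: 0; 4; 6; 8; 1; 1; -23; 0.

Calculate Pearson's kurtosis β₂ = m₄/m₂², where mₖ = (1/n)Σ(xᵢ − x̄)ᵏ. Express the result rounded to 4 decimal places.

5.1583

x̄ = -0.3750
Σ(xᵢ − x̄)² = 645.8750 ⇒ m₂ = 80.73438
Σ(xᵢ − x̄)⁴ = 268976.9316 ⇒ m₄ = 33622.11646
m₂² = 6518.03931
β₂ = m₄/m₂² = 33622.11646 / 6518.03931 ≈ 5.1583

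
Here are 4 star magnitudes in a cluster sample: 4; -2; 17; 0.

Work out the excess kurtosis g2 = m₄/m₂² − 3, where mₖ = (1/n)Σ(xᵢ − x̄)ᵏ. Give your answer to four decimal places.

x̄ = 4.7500
Σ(xᵢ − x̄)² = 218.7500 ⇒ m₂ = 54.68750
Σ(xᵢ − x̄)⁴ = 25104.0781 ⇒ m₄ = 6276.01953
m₂² = 2990.72266
g2 = m₄/m₂² − 3 = 2.09850 − 3 ≈ -0.9015

-0.9015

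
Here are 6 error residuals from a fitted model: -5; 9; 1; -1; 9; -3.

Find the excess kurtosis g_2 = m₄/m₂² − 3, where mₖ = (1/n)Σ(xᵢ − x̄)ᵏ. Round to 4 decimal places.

-1.4883

x̄ = 1.6667
Σ(xᵢ − x̄)² = 181.3333 ⇒ m₂ = 30.22222
Σ(xᵢ − x̄)⁴ = 8284.4444 ⇒ m₄ = 1380.74074
m₂² = 913.38272
g_2 = m₄/m₂² − 3 = 1.51168 − 3 ≈ -1.4883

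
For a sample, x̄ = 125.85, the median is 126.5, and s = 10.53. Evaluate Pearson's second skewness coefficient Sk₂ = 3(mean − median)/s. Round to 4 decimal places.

Sk₂ = 3(125.85 − 126.5) / 10.53 = 3 × -0.6500 / 10.53
    = -1.9500 / 10.53 ≈ -0.1852

-0.1852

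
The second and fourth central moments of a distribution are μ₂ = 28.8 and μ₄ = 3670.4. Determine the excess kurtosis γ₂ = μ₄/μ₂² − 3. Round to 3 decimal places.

1.425

μ₂² = 28.8² = 829.44000
μ₄/μ₂² = 3670.4 / 829.44000 = 4.42515
γ₂ = 4.42515 − 3 ≈ 1.425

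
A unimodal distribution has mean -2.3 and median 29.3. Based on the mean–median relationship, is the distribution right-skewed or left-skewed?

left-skewed

mean − median = -2.3 − 29.3 = -31.6
mean < median ⇒ the longer tail is on the left ⇒ left-skewed (negatively skewed).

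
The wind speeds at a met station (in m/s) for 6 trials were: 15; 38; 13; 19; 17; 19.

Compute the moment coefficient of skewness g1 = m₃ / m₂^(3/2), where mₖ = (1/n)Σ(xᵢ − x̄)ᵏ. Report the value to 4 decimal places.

1.5203

x̄ = (15 + 38 + 13 + 19 + 17 + 19) / 6 = 20.1667
deviations (xᵢ − x̄): -5.1667, 17.8333, -7.1667, -1.1667, -3.1667, -1.1667
Σ(xᵢ − x̄)² = 408.8333 ⇒ m₂ = 408.8333/6 = 68.13889
Σ(xᵢ − x̄)³ = 5130.5556 ⇒ m₃ = 5130.5556/6 = 855.09259
m₂^(3/2) = 68.13889^(1.5) = 562.46120
g1 = m₃ / m₂^(3/2) = 855.09259 / 562.46120 ≈ 1.5203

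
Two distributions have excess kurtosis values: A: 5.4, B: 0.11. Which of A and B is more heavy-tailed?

Higher excess kurtosis ⇒ heavier tails relative to the normal distribution.
5.4 vs 0.11: the larger is 5.4, so A has heavier tails.

A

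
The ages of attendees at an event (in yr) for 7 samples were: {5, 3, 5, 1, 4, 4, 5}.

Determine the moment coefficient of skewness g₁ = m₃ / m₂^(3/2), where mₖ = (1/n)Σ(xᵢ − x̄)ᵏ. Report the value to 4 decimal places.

-1.1173

x̄ = (5 + 3 + 5 + 1 + 4 + 4 + 5) / 7 = 3.8571
deviations (xᵢ − x̄): 1.1429, -0.8571, 1.1429, -2.8571, 0.1429, 0.1429, 1.1429
Σ(xᵢ − x̄)² = 12.8571 ⇒ m₂ = 12.8571/7 = 1.83673
Σ(xᵢ − x̄)³ = -19.4694 ⇒ m₃ = -19.4694/7 = -2.78134
m₂^(3/2) = 1.83673^(1.5) = 2.48926
g₁ = m₃ / m₂^(3/2) = -2.78134 / 2.48926 ≈ -1.1173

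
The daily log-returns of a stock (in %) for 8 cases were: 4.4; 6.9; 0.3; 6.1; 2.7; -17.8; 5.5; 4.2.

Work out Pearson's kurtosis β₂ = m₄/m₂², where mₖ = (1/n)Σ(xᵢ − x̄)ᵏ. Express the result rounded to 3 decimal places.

x̄ = 1.5375
Σ(xᵢ − x̄)² = 457.3788 ⇒ m₂ = 57.17234
Σ(xᵢ − x̄)⁴ = 141458.6576 ⇒ m₄ = 17682.33220
m₂² = 3268.67689
β₂ = m₄/m₂² = 17682.33220 / 3268.67689 ≈ 5.410

5.410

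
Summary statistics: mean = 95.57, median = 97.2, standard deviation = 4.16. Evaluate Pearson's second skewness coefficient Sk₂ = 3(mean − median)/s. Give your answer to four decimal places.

-1.1755

Sk₂ = 3(95.57 − 97.2) / 4.16 = 3 × -1.6300 / 4.16
    = -4.8900 / 4.16 ≈ -1.1755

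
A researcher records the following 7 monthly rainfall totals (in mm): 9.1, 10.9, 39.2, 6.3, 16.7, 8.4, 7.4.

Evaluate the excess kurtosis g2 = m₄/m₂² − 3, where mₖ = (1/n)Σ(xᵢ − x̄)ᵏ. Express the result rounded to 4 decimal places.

1.3768

x̄ = 14.0000
Σ(xᵢ − x̄)² = 810.1600 ⇒ m₂ = 115.73714
Σ(xᵢ − x̄)⁴ = 410394.0052 ⇒ m₄ = 58627.71503
m₂² = 13395.08624
g2 = m₄/m₂² − 3 = 4.37681 − 3 ≈ 1.3768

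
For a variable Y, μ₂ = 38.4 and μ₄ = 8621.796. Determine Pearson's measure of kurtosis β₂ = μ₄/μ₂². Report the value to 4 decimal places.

μ₂² = 38.4² = 1474.56000
μ₄/μ₂² = 8621.796 / 1474.56000 = 5.84703
β₂ ≈ 5.8470

5.8470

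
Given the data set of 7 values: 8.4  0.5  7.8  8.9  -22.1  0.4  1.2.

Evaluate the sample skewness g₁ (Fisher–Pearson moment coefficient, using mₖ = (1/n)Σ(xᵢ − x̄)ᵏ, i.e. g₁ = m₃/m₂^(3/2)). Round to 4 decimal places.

x̄ = (8.4 + 0.5 + 7.8 + 8.9 - 22.1 + 0.4 + 1.2) / 7 = 0.7286
deviations (xᵢ − x̄): 7.6714, -0.2286, 7.0714, 8.1714, -22.8286, -0.3286, 0.4714
Σ(xᵢ − x̄)² = 697.1543 ⇒ m₂ = 697.1543/7 = 99.59347
Σ(xᵢ − x̄)³ = -10546.2062 ⇒ m₃ = -10546.2062/7 = -1506.60089
m₂^(3/2) = 99.59347^(1.5) = 993.90824
g₁ = m₃ / m₂^(3/2) = -1506.60089 / 993.90824 ≈ -1.5158

-1.5158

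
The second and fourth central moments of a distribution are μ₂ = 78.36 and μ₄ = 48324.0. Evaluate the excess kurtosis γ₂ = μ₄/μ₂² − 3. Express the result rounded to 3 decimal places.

μ₂² = 78.36² = 6140.28960
μ₄/μ₂² = 48324.0 / 6140.28960 = 7.86999
γ₂ = 7.86999 − 3 ≈ 4.870

4.870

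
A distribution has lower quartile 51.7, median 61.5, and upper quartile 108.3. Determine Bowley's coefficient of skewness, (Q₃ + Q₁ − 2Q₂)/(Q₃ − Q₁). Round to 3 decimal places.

numerator: Q₃ + Q₁ − 2Q₂ = 108.3 + 51.7 − 2×61.5 = 37.0000
denominator: Q₃ − Q₁ = 108.3 − 51.7 = 56.6000
Bowley skewness = 37.0000 / 56.6000 ≈ 0.654

0.654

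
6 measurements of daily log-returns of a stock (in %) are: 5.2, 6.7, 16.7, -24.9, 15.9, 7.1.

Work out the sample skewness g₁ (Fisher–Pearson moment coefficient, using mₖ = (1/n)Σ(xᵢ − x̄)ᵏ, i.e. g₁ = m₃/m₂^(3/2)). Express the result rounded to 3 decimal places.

x̄ = (5.2 + 6.7 + 16.7 - 24.9 + 15.9 + 7.1) / 6 = 4.4500
deviations (xᵢ − x̄): 0.7500, 2.2500, 12.2500, -29.3500, 11.4500, 2.6500
Σ(xᵢ − x̄)² = 1155.2350 ⇒ m₂ = 1155.2350/6 = 192.53917
Σ(xᵢ − x̄)³ = -21912.9390 ⇒ m₃ = -21912.9390/6 = -3652.15650
m₂^(3/2) = 192.53917^(1.5) = 2671.64427
g₁ = m₃ / m₂^(3/2) = -3652.15650 / 2671.64427 ≈ -1.367

-1.367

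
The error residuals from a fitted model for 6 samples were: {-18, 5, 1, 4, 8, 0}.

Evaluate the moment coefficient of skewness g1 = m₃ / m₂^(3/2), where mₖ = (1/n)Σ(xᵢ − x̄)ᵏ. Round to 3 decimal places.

-1.409

x̄ = (-18 + 5 + 1 + 4 + 8 + 0) / 6 = 0.0000
deviations (xᵢ − x̄): -18.0000, 5.0000, 1.0000, 4.0000, 8.0000, 0.0000
Σ(xᵢ − x̄)² = 430.0000 ⇒ m₂ = 430.0000/6 = 71.66667
Σ(xᵢ − x̄)³ = -5130.0000 ⇒ m₃ = -5130.0000/6 = -855.00000
m₂^(3/2) = 71.66667^(1.5) = 606.70253
g1 = m₃ / m₂^(3/2) = -855.00000 / 606.70253 ≈ -1.409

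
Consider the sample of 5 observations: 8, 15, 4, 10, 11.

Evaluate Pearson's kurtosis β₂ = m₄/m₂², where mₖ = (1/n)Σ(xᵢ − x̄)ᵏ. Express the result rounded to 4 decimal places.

2.1691

x̄ = 9.6000
Σ(xᵢ − x̄)² = 65.2000 ⇒ m₂ = 13.04000
Σ(xᵢ − x̄)⁴ = 1844.1760 ⇒ m₄ = 368.83520
m₂² = 170.04160
β₂ = m₄/m₂² = 368.83520 / 170.04160 ≈ 2.1691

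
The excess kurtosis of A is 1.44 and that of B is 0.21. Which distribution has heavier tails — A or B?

Higher excess kurtosis ⇒ heavier tails relative to the normal distribution.
1.44 vs 0.21: the larger is 1.44, so A has heavier tails.

A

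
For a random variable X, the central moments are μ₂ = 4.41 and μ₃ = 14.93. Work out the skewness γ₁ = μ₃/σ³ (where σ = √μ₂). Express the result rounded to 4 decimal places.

σ = √μ₂ = √4.41 = 2.10000
σ³ = μ₂^(3/2) = 9.26100
γ₁ = μ₃/σ³ = 14.93 / 9.26100 ≈ 1.6121

1.6121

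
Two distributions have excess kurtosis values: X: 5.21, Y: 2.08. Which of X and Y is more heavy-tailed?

X

Higher excess kurtosis ⇒ heavier tails relative to the normal distribution.
5.21 vs 2.08: the larger is 5.21, so X has heavier tails.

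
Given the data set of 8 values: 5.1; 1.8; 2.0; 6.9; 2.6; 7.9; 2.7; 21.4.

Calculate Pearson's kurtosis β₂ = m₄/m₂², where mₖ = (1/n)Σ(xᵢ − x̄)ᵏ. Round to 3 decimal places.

x̄ = 6.3000
Σ(xᵢ − x̄)² = 297.7600 ⇒ m₂ = 37.22000
Σ(xᵢ − x̄)⁴ = 53104.6372 ⇒ m₄ = 6638.07965
m₂² = 1385.32840
β₂ = m₄/m₂² = 6638.07965 / 1385.32840 ≈ 4.792

4.792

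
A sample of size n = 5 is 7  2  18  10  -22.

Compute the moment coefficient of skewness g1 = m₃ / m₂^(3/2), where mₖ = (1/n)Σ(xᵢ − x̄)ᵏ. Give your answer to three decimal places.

-0.955

x̄ = (7 + 2 + 18 + 10 - 22) / 5 = 3.0000
deviations (xᵢ − x̄): 4.0000, -1.0000, 15.0000, 7.0000, -25.0000
Σ(xᵢ − x̄)² = 916.0000 ⇒ m₂ = 916.0000/5 = 183.20000
Σ(xᵢ − x̄)³ = -11844.0000 ⇒ m₃ = -11844.0000/5 = -2368.80000
m₂^(3/2) = 183.20000^(1.5) = 2479.63755
g1 = m₃ / m₂^(3/2) = -2368.80000 / 2479.63755 ≈ -0.955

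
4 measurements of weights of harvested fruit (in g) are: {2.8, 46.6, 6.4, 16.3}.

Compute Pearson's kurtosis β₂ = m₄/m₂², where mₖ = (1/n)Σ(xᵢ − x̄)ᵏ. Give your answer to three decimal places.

x̄ = 18.0250
Σ(xᵢ − x̄)² = 1186.4475 ⇒ m₂ = 296.61188
Σ(xᵢ − x̄)⁴ = 738725.6342 ⇒ m₄ = 184681.40855
m₂² = 87978.60439
β₂ = m₄/m₂² = 184681.40855 / 87978.60439 ≈ 2.099

2.099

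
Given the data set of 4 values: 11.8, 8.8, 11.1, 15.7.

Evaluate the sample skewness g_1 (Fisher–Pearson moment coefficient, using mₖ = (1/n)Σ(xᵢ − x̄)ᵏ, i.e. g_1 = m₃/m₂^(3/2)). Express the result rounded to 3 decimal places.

0.461

x̄ = (11.8 + 8.8 + 11.1 + 15.7) / 4 = 11.8500
deviations (xᵢ − x̄): -0.0500, -3.0500, -0.7500, 3.8500
Σ(xᵢ − x̄)² = 24.6900 ⇒ m₂ = 24.6900/4 = 6.17250
Σ(xᵢ − x̄)³ = 28.2720 ⇒ m₃ = 28.2720/4 = 7.06800
m₂^(3/2) = 6.17250^(1.5) = 15.33528
g_1 = m₃ / m₂^(3/2) = 7.06800 / 15.33528 ≈ 0.461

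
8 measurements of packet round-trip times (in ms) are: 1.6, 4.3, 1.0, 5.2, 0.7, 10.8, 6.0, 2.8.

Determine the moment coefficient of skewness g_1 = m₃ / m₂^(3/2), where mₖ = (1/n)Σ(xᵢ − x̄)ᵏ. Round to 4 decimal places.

x̄ = (1.6 + 4.3 + 1.0 + 5.2 + 0.7 + 10.8 + 6.0 + 2.8) / 8 = 4.0500
deviations (xᵢ − x̄): -2.4500, 0.2500, -3.0500, 1.1500, -3.3500, 6.7500, 1.9500, -1.2500
Σ(xᵢ − x̄)² = 78.8400 ⇒ m₂ = 78.8400/8 = 9.85500
Σ(xᵢ − x̄)³ = 233.8710 ⇒ m₃ = 233.8710/8 = 29.23388
m₂^(3/2) = 9.85500^(1.5) = 30.93748
g_1 = m₃ / m₂^(3/2) = 29.23388 / 30.93748 ≈ 0.9449

0.9449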